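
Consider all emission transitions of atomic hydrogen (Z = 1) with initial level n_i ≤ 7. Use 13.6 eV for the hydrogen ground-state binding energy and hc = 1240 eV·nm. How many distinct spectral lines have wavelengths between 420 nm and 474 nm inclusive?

Enumerate all n_i → n_f pairs with 1 ≤ n_f < n_i ≤ 7 and compute λ = 1240 / [13.6·1·(1/n_f² − 1/n_i²)].
Lines falling in [420, 474] nm: 5→2 (434.2 nm).

1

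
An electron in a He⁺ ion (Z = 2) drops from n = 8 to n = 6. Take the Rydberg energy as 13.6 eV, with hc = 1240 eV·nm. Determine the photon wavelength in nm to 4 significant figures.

1876 nm

For Z = 2 the level energies scale as Z², so the effective Rydberg energy is 13.6 × 4 = 54.40 eV.
ΔE = 54.40 × (1/6² − 1/8²) = 54.40 × 0.01215 = 0.6611 eV.
λ = hc/ΔE = 1240 / 0.6611 = 1876 nm.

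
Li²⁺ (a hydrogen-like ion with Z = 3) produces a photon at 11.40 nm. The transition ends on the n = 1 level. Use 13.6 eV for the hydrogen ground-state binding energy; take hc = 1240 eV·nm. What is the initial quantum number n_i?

The photon energy is ΔE = hc/λ = 1240 / 11.40 = 108.8 eV.
With Z = 3, ΔE = 122.4 × (1/n_f² − 1/n_i²), so 1/n_f² − 1/n_i² = 0.8887.
With n_f = 1: 1/n_i² = 1/1 − 0.8887 = 0.1113, so n_i ≈ 3.00.

n_i = 3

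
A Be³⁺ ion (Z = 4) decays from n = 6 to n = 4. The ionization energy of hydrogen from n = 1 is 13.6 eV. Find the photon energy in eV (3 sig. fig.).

7.56 eV

The Bohr energies scale as Z², so for Z = 4: E_n = −217.6/n² eV.
E_6 = −217.6/36 = −6.044 eV and E_4 = −217.6/16 = −13.60 eV.
The photon energy is |E_6 − E_4| = 7.56 eV.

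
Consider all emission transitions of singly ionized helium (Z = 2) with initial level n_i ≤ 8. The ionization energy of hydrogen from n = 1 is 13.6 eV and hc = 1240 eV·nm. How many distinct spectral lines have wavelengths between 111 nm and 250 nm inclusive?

Enumerate all n_i → n_f pairs with 1 ≤ n_f < n_i ≤ 8 and compute λ = 1240 / [13.6·4·(1/n_f² − 1/n_i²)].
Lines falling in [111, 250] nm: 4→2 (121.6 nm), 3→2 (164.1 nm), 8→3 (238.7 nm).

3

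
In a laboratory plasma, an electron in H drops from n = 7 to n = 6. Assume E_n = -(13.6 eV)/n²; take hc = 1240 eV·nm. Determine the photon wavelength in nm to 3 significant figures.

ΔE = 13.60 × (1/6² − 1/7²) = 13.60 × 0.007370 = 0.1002 eV.
λ = hc/ΔE = 1240 / 0.1002 = 12400 nm.

12400 nm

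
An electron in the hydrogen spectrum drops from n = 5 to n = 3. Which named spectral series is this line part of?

Paschen

The series is set by the lower level: n_f = 3 is the Paschen series.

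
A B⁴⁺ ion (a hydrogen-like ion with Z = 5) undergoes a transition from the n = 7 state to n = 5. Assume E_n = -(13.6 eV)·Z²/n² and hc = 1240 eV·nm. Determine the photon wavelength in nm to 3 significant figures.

For Z = 5 the level energies scale as Z², so the effective Rydberg energy is 13.6 × 25 = 340.0 eV.
ΔE = 340.0 × (1/5² − 1/7²) = 340.0 × 0.01959 = 6.661 eV.
λ = hc/ΔE = 1240 / 6.661 = 186 nm.

186 nm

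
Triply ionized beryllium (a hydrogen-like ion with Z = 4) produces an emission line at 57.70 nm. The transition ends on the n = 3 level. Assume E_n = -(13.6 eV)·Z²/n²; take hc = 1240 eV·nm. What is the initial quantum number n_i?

The photon energy is ΔE = hc/λ = 1240 / 57.70 = 21.49 eV.
With Z = 4, ΔE = 217.6 × (1/n_f² − 1/n_i²), so 1/n_f² − 1/n_i² = 0.09876.
With n_f = 3: 1/n_i² = 1/9 − 0.09876 = 0.01235, so n_i ≈ 9.00.

n_i = 9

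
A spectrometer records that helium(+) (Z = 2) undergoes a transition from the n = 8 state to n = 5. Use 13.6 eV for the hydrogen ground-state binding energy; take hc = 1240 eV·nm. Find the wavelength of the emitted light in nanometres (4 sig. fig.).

935.1 nm

For Z = 2 the level energies scale as Z², so the effective Rydberg energy is 13.6 × 4 = 54.40 eV.
ΔE = 54.40 × (1/5² − 1/8²) = 54.40 × 0.02438 = 1.326 eV.
λ = hc/ΔE = 1240 / 1.326 = 935.1 nm.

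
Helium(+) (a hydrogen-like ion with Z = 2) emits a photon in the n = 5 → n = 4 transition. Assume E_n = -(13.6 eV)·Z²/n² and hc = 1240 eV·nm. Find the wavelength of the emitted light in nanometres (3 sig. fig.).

1010 nm

For Z = 2 the level energies scale as Z², so the effective Rydberg energy is 13.6 × 4 = 54.40 eV.
ΔE = 54.40 × (1/4² − 1/5²) = 54.40 × 0.02250 = 1.224 eV.
λ = hc/ΔE = 1240 / 1.224 = 1010 nm.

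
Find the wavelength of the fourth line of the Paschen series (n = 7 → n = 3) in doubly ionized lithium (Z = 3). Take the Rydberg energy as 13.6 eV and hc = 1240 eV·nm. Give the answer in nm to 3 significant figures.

112 nm

The Paschen series terminates on n_f = 3; the fourth line has n_i = 3+4 = 7.
ΔE = 122.4 × (1/3² − 1/7²) = 11.10 eV.
λ = 1240 / 11.10 = 112 nm.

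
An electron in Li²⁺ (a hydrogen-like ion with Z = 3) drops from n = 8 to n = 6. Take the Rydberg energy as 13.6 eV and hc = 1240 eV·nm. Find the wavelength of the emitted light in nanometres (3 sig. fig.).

834 nm

For Z = 3 the level energies scale as Z², so the effective Rydberg energy is 13.6 × 9 = 122.4 eV.
ΔE = 122.4 × (1/6² − 1/8²) = 122.4 × 0.01215 = 1.488 eV.
λ = hc/ΔE = 1240 / 1.488 = 834 nm.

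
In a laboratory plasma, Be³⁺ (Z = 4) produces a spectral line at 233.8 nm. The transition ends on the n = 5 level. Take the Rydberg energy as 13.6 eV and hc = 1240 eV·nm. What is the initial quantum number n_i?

The photon energy is ΔE = hc/λ = 1240 / 233.8 = 5.304 eV.
With Z = 4, ΔE = 217.6 × (1/n_f² − 1/n_i²), so 1/n_f² − 1/n_i² = 0.02437.
With n_f = 5: 1/n_i² = 1/25 − 0.02437 = 0.01563, so n_i ≈ 8.00.

n_i = 8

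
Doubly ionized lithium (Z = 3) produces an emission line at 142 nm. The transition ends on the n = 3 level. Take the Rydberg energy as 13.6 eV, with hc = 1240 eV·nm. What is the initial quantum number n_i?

The photon energy is ΔE = hc/λ = 1240 / 142 = 8.732 eV.
With Z = 3, ΔE = 122.4 × (1/n_f² − 1/n_i²), so 1/n_f² − 1/n_i² = 0.07134.
With n_f = 3: 1/n_i² = 1/9 − 0.07134 = 0.03977, so n_i ≈ 5.01.

n_i = 5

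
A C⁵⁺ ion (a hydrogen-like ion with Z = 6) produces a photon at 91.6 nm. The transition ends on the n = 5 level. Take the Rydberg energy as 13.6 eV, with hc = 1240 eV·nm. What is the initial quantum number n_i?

The photon energy is ΔE = hc/λ = 1240 / 91.6 = 13.54 eV.
With Z = 6, ΔE = 489.6 × (1/n_f² − 1/n_i²), so 1/n_f² − 1/n_i² = 0.02765.
With n_f = 5: 1/n_i² = 1/25 − 0.02765 = 0.01235, so n_i ≈ 9.00.

n_i = 9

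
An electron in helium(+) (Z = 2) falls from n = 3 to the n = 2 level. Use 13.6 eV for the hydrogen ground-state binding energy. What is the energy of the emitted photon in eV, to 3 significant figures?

The Bohr energies scale as Z², so for Z = 2: E_n = −54.40/n² eV.
E_3 = −54.40/9 = −6.044 eV and E_2 = −54.40/4 = −13.60 eV.
The photon energy is |E_3 − E_2| = 7.56 eV.

7.56 eV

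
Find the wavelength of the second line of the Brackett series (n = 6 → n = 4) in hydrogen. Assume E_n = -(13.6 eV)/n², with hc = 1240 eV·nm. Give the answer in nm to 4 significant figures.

2626 nm

The Brackett series terminates on n_f = 4; the second line has n_i = 4+2 = 6.
ΔE = 13.60 × (1/4² − 1/6²) = 0.4722 eV.
λ = 1240 / 0.4722 = 2626 nm.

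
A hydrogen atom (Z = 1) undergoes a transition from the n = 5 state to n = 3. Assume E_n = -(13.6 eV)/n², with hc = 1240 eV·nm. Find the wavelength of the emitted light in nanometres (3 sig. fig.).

1280 nm

ΔE = 13.60 × (1/3² − 1/5²) = 13.60 × 0.07111 = 0.9671 eV.
λ = hc/ΔE = 1240 / 0.9671 = 1280 nm.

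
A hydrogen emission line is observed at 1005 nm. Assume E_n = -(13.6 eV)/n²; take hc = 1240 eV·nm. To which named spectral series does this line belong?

Paschen

ΔE = 1240/1005 = 1.234 eV.
This matches 13.6 × (1/3² − 1/7²), so n_f = 3: the Paschen series.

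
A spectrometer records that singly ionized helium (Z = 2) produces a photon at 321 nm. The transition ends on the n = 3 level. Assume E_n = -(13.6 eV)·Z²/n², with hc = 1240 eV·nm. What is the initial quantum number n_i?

The photon energy is ΔE = hc/λ = 1240 / 321 = 3.863 eV.
With Z = 2, ΔE = 54.40 × (1/n_f² − 1/n_i²), so 1/n_f² − 1/n_i² = 0.07101.
With n_f = 3: 1/n_i² = 1/9 − 0.07101 = 0.04010, so n_i ≈ 4.99.

n_i = 5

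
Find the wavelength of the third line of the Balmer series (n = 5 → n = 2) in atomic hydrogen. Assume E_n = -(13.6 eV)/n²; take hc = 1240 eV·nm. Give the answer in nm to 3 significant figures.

The Balmer series terminates on n_f = 2; the third line has n_i = 2+3 = 5.
ΔE = 13.60 × (1/2² − 1/5²) = 2.856 eV.
λ = 1240 / 2.856 = 434 nm.

434 nm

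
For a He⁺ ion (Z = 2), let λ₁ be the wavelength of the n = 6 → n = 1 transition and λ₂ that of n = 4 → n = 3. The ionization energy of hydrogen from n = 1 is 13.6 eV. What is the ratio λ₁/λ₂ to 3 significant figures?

λ ∝ 1/ΔE ∝ 1/(1/n_f² − 1/n_i²), and the Z² and hc factors cancel in the ratio.
λ₁/λ₂ = (1/3² − 1/4²)/(1/1² − 1/6²) = 0.04861/0.9722 = 0.0500.

0.0500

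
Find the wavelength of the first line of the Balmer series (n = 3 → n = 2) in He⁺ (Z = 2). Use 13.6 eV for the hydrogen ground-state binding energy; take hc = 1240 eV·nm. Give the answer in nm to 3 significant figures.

164 nm

The Balmer series terminates on n_f = 2; the first line has n_i = 2+1 = 3.
ΔE = 54.40 × (1/2² − 1/3²) = 7.556 eV.
λ = 1240 / 7.556 = 164 nm.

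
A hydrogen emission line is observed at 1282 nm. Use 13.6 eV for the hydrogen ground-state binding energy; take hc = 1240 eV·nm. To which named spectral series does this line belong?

ΔE = 1240/1282 = 0.9672 eV.
This matches 13.6 × (1/3² − 1/5²), so n_f = 3: the Paschen series.

Paschen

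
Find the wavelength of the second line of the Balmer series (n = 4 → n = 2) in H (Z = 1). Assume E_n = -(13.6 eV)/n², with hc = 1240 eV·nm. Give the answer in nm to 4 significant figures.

The Balmer series terminates on n_f = 2; the second line has n_i = 2+2 = 4.
ΔE = 13.60 × (1/2² − 1/4²) = 2.550 eV.
λ = 1240 / 2.550 = 486.3 nm.

486.3 nm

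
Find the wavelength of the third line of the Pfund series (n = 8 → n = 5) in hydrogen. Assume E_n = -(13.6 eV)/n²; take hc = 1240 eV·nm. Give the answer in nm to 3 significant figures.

The Pfund series terminates on n_f = 5; the third line has n_i = 5+3 = 8.
ΔE = 13.60 × (1/5² − 1/8²) = 0.3315 eV.
λ = 1240 / 0.3315 = 3740 nm.

3740 nm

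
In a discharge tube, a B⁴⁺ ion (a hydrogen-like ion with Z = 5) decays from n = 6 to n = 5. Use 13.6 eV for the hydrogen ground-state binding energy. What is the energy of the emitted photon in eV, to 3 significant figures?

4.16 eV

The Bohr energies scale as Z², so for Z = 5: E_n = −340.0/n² eV.
E_6 = −340.0/36 = −9.444 eV and E_5 = −340.0/25 = −13.60 eV.
The photon energy is |E_6 − E_5| = 4.16 eV.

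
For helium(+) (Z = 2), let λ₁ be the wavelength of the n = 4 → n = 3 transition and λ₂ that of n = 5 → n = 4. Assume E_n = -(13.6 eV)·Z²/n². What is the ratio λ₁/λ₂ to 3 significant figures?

λ ∝ 1/ΔE ∝ 1/(1/n_f² − 1/n_i²), and the Z² and hc factors cancel in the ratio.
λ₁/λ₂ = (1/4² − 1/5²)/(1/3² − 1/4²) = 0.02250/0.04861 = 0.463.

0.463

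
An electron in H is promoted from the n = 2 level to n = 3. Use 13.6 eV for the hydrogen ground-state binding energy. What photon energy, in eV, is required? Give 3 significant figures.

1.89 eV

E_3 = −13.60/9 = −1.511 eV and E_2 = −13.60/4 = −3.400 eV.
The photon energy is |E_3 − E_2| = 1.89 eV.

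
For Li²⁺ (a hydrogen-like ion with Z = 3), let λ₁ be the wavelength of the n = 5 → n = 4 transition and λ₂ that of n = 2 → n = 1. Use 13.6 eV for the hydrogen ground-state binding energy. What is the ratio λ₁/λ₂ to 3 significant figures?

33.3

λ ∝ 1/ΔE ∝ 1/(1/n_f² − 1/n_i²), and the Z² and hc factors cancel in the ratio.
λ₁/λ₂ = (1/1² − 1/2²)/(1/4² − 1/5²) = 0.7500/0.02250 = 33.3.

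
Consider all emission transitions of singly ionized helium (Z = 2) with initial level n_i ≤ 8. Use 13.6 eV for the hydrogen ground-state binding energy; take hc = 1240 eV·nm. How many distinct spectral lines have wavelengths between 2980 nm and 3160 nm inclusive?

1

Enumerate all n_i → n_f pairs with 1 ≤ n_f < n_i ≤ 8 and compute λ = 1240 / [13.6·4·(1/n_f² − 1/n_i²)].
Lines falling in [2980, 3160] nm: 7→6 (3093 nm).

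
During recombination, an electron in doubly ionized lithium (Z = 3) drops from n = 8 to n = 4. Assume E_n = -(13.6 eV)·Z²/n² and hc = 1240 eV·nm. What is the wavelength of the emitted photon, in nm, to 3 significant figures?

216 nm

For Z = 3 the level energies scale as Z², so the effective Rydberg energy is 13.6 × 9 = 122.4 eV.
ΔE = 122.4 × (1/4² − 1/8²) = 122.4 × 0.04688 = 5.738 eV.
λ = hc/ΔE = 1240 / 5.738 = 216 nm.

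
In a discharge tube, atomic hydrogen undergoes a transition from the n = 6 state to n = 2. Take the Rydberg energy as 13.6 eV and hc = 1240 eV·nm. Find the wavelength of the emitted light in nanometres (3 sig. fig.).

ΔE = 13.60 × (1/2² − 1/6²) = 13.60 × 0.2222 = 3.022 eV.
λ = hc/ΔE = 1240 / 3.022 = 410 nm.
This line belongs to the Balmer series.

410 nm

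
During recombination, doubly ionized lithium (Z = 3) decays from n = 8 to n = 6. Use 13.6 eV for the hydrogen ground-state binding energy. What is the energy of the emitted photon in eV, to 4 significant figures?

The Bohr energies scale as Z², so for Z = 3: E_n = −122.4/n² eV.
E_8 = −122.4/64 = −1.913 eV and E_6 = −122.4/36 = −3.400 eV.
The photon energy is |E_8 − E_6| = 1.488 eV.

1.488 eV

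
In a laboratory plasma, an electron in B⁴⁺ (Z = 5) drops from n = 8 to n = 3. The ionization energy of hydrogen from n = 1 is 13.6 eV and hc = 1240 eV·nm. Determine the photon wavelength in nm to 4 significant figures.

For Z = 5 the level energies scale as Z², so the effective Rydberg energy is 13.6 × 25 = 340.0 eV.
ΔE = 340.0 × (1/3² − 1/8²) = 340.0 × 0.09549 = 32.47 eV.
λ = hc/ΔE = 1240 / 32.47 = 38.19 nm.

38.19 nm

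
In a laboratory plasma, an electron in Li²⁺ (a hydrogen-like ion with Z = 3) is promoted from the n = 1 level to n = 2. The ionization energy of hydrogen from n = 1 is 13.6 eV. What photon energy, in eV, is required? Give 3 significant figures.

The Bohr energies scale as Z², so for Z = 3: E_n = −122.4/n² eV.
E_2 = −122.4/4 = −30.60 eV and E_1 = −122.4/1 = −122.4 eV.
The photon energy is |E_2 − E_1| = 91.8 eV.

91.8 eV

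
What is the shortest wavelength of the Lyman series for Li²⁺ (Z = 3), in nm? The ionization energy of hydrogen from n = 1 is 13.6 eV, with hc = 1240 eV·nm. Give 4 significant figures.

10.13 nm

The Lyman series has lower level n_f = 1; the series limit corresponds to n_i → ∞.
ΔE_max = 13.6 × 9 / 1² = 122.4 eV.
λ_min = 1240 / 122.4 = 10.13 nm.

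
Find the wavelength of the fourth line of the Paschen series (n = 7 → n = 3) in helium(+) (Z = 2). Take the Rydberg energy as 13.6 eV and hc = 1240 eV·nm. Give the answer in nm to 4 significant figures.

251.3 nm

The Paschen series terminates on n_f = 3; the fourth line has n_i = 3+4 = 7.
ΔE = 54.40 × (1/3² − 1/7²) = 4.934 eV.
λ = 1240 / 4.934 = 251.3 nm.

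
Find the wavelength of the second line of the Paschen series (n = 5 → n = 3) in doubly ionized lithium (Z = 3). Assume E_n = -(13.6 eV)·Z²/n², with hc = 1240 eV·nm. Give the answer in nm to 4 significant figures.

The Paschen series terminates on n_f = 3; the second line has n_i = 3+2 = 5.
ΔE = 122.4 × (1/3² − 1/5²) = 8.704 eV.
λ = 1240 / 8.704 = 142.5 nm.

142.5 nm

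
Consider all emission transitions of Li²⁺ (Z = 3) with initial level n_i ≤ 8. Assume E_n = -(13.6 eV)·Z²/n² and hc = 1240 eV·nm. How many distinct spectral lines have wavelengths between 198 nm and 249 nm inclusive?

Enumerate all n_i → n_f pairs with 1 ≤ n_f < n_i ≤ 8 and compute λ = 1240 / [13.6·9·(1/n_f² − 1/n_i²)].
Lines falling in [198, 249] nm: 4→3 (208.4 nm), 8→4 (216.1 nm), 7→4 (240.7 nm).

3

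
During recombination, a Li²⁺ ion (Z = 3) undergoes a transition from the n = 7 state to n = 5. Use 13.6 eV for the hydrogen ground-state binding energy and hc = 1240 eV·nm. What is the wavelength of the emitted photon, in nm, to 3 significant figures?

517 nm

For Z = 3 the level energies scale as Z², so the effective Rydberg energy is 13.6 × 9 = 122.4 eV.
ΔE = 122.4 × (1/5² − 1/7²) = 122.4 × 0.01959 = 2.398 eV.
λ = hc/ΔE = 1240 / 2.398 = 517 nm.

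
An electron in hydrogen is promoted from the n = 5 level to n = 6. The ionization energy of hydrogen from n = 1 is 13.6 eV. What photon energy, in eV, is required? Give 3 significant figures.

0.166 eV

E_6 = −13.60/36 = −0.3778 eV and E_5 = −13.60/25 = −0.5440 eV.
The photon energy is |E_6 − E_5| = 0.166 eV.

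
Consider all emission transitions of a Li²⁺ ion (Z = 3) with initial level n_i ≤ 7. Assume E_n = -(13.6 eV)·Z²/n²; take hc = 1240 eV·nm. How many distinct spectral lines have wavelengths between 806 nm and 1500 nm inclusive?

2

Enumerate all n_i → n_f pairs with 1 ≤ n_f < n_i ≤ 7 and compute λ = 1240 / [13.6·9·(1/n_f² − 1/n_i²)].
Lines falling in [806, 1500] nm: 6→5 (828.9 nm), 7→6 (1375 nm).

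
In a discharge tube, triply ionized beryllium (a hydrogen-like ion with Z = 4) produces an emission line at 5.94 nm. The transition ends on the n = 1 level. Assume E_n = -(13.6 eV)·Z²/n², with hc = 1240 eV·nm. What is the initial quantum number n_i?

The photon energy is ΔE = hc/λ = 1240 / 5.94 = 208.8 eV.
With Z = 4, ΔE = 217.6 × (1/n_f² − 1/n_i²), so 1/n_f² − 1/n_i² = 0.9593.
With n_f = 1: 1/n_i² = 1/1 − 0.9593 = 0.04065, so n_i ≈ 4.96.

n_i = 5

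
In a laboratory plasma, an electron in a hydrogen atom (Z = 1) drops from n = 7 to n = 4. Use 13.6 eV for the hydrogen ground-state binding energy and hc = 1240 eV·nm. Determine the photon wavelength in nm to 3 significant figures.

ΔE = 13.60 × (1/4² − 1/7²) = 13.60 × 0.04209 = 0.5724 eV.
λ = hc/ΔE = 1240 / 0.5724 = 2170 nm.
This line belongs to the Brackett series.

2170 nm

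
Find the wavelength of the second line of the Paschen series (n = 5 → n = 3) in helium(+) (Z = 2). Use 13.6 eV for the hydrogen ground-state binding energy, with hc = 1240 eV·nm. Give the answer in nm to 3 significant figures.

321 nm

The Paschen series terminates on n_f = 3; the second line has n_i = 3+2 = 5.
ΔE = 54.40 × (1/3² − 1/5²) = 3.868 eV.
λ = 1240 / 3.868 = 321 nm.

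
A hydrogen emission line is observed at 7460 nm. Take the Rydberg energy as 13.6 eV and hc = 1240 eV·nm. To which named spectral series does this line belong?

ΔE = 1240/7460 = 0.1662 eV.
This matches 13.6 × (1/5² − 1/6²), so n_f = 5: the Pfund series.

Pfund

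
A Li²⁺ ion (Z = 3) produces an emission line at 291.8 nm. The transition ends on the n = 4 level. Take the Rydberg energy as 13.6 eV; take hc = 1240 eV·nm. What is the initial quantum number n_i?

n_i = 6

The photon energy is ΔE = hc/λ = 1240 / 291.8 = 4.249 eV.
With Z = 3, ΔE = 122.4 × (1/n_f² − 1/n_i²), so 1/n_f² − 1/n_i² = 0.03472.
With n_f = 4: 1/n_i² = 1/16 − 0.03472 = 0.02778, so n_i ≈ 6.00.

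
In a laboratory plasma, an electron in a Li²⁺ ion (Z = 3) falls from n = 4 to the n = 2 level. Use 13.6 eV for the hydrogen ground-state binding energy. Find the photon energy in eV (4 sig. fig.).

The Bohr energies scale as Z², so for Z = 3: E_n = −122.4/n² eV.
E_4 = −122.4/16 = −7.650 eV and E_2 = −122.4/4 = −30.60 eV.
The photon energy is |E_4 − E_2| = 22.95 eV.

22.95 eV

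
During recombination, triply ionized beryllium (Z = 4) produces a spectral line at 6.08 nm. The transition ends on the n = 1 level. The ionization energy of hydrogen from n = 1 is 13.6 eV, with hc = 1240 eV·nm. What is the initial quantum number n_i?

n_i = 4

The photon energy is ΔE = hc/λ = 1240 / 6.08 = 203.9 eV.
With Z = 4, ΔE = 217.6 × (1/n_f² − 1/n_i²), so 1/n_f² − 1/n_i² = 0.9373.
With n_f = 1: 1/n_i² = 1/1 − 0.9373 = 0.06274, so n_i ≈ 3.99.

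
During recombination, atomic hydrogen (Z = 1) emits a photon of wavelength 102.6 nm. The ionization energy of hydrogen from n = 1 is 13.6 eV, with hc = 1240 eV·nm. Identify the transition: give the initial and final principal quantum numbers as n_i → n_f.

n_i = 3, n_f = 1

The photon energy is ΔE = hc/λ = 1240 / 102.6 = 12.09 eV.
With Z = 1, ΔE = 13.60 × (1/n_f² − 1/n_i²), so 1/n_f² − 1/n_i² = 0.8887.
Trying n_f = 1 gives 1/n_i² = 0.1113, i.e. n_i ≈ 3; this pair matches.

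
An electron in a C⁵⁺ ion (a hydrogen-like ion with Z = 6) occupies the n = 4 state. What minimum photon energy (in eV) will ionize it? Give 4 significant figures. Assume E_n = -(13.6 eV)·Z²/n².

E_n = −13.6 Z²/n² = −489.6/n² eV for Z = 6.
E_4 = −489.6/16 = −30.60 eV, so ionization (to E = 0) requires 30.60 eV.

30.60 eV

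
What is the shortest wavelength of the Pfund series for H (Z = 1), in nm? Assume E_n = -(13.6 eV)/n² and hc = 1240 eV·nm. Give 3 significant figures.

The Pfund series has lower level n_f = 5; the series limit corresponds to n_i → ∞.
ΔE_max = 13.6 × 1 / 5² = 0.5440 eV.
λ_min = 1240 / 0.5440 = 2280 nm.

2280 nm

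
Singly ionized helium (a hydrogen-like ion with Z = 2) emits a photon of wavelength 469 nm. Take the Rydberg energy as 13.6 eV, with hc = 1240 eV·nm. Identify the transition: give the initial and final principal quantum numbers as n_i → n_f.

The photon energy is ΔE = hc/λ = 1240 / 469 = 2.644 eV.
With Z = 2, ΔE = 54.40 × (1/n_f² − 1/n_i²), so 1/n_f² − 1/n_i² = 0.04860.
Trying n_f = 3 gives 1/n_i² = 0.06251, i.e. n_i ≈ 4; this pair matches.

n_i = 4, n_f = 3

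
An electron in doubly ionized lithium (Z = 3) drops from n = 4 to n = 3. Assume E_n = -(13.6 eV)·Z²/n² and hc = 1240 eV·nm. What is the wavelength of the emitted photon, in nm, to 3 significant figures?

For Z = 3 the level energies scale as Z², so the effective Rydberg energy is 13.6 × 9 = 122.4 eV.
ΔE = 122.4 × (1/3² − 1/4²) = 122.4 × 0.04861 = 5.950 eV.
λ = hc/ΔE = 1240 / 5.950 = 208 nm.

208 nm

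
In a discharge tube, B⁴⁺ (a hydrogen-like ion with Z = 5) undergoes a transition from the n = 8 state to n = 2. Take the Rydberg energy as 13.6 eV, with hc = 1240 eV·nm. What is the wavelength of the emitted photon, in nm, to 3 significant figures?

For Z = 5 the level energies scale as Z², so the effective Rydberg energy is 13.6 × 25 = 340.0 eV.
ΔE = 340.0 × (1/2² − 1/8²) = 340.0 × 0.2344 = 79.69 eV.
λ = hc/ΔE = 1240 / 79.69 = 15.6 nm.

15.6 nm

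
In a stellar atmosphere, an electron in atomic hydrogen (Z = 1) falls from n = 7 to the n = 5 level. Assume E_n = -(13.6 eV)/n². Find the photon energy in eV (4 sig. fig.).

E_7 = −13.60/49 = −0.2776 eV and E_5 = −13.60/25 = −0.5440 eV.
The photon energy is |E_7 − E_5| = 0.2664 eV.

0.2664 eV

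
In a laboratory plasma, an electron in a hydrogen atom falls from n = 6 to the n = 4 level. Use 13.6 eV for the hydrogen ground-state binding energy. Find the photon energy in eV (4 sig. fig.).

E_6 = −13.60/36 = −0.3778 eV and E_4 = −13.60/16 = −0.8500 eV.
The photon energy is |E_6 − E_4| = 0.4722 eV.

0.4722 eV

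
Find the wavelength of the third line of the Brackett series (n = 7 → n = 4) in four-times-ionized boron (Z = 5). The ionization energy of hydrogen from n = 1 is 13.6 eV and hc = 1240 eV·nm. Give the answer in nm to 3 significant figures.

86.6 nm

The Brackett series terminates on n_f = 4; the third line has n_i = 4+3 = 7.
ΔE = 340.0 × (1/4² − 1/7²) = 14.31 eV.
λ = 1240 / 14.31 = 86.6 nm.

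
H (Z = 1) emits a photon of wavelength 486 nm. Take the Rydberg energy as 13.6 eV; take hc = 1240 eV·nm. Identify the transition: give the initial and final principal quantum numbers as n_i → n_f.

n_i = 4, n_f = 2

The photon energy is ΔE = hc/λ = 1240 / 486 = 2.551 eV.
With Z = 1, ΔE = 13.60 × (1/n_f² − 1/n_i²), so 1/n_f² − 1/n_i² = 0.1876.
Trying n_f = 2 gives 1/n_i² = 0.06239, i.e. n_i ≈ 4; this pair matches.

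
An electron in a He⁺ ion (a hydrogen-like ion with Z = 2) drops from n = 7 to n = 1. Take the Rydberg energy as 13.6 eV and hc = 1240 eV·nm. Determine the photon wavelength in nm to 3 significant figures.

For Z = 2 the level energies scale as Z², so the effective Rydberg energy is 13.6 × 4 = 54.40 eV.
ΔE = 54.40 × (1/1² − 1/7²) = 54.40 × 0.9796 = 53.29 eV.
λ = hc/ΔE = 1240 / 53.29 = 23.3 nm.

23.3 nm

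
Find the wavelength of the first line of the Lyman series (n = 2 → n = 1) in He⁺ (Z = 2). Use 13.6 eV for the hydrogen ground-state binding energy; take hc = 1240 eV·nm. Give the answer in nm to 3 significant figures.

The Lyman series terminates on n_f = 1; the first line has n_i = 1+1 = 2.
ΔE = 54.40 × (1/1² − 1/2²) = 40.80 eV.
λ = 1240 / 40.80 = 30.4 nm.

30.4 nm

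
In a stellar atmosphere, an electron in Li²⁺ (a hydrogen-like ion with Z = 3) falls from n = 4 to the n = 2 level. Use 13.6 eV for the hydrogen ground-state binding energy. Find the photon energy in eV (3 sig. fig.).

The Bohr energies scale as Z², so for Z = 3: E_n = −122.4/n² eV.
E_4 = −122.4/16 = −7.650 eV and E_2 = −122.4/4 = −30.60 eV.
The photon energy is |E_4 − E_2| = 23.0 eV.

23.0 eV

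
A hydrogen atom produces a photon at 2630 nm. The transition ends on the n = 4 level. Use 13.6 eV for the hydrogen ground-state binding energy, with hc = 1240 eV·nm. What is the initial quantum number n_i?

n_i = 6

The photon energy is ΔE = hc/λ = 1240 / 2630 = 0.4715 eV.
With Z = 1, ΔE = 13.60 × (1/n_f² − 1/n_i²), so 1/n_f² − 1/n_i² = 0.03467.
With n_f = 4: 1/n_i² = 1/16 − 0.03467 = 0.02783, so n_i ≈ 5.99.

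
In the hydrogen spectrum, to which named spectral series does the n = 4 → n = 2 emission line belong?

The series is set by the lower level: n_f = 2 is the Balmer series.

Balmer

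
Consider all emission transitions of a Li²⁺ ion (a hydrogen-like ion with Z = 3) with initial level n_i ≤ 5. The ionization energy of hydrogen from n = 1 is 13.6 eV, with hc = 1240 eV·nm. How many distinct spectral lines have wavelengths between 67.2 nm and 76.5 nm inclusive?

Enumerate all n_i → n_f pairs with 1 ≤ n_f < n_i ≤ 5 and compute λ = 1240 / [13.6·9·(1/n_f² − 1/n_i²)].
Lines falling in [67.2, 76.5] nm: 3→2 (72.94 nm).

1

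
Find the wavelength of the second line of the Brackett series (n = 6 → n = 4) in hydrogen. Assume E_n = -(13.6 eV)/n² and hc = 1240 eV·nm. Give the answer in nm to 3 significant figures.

The Brackett series terminates on n_f = 4; the second line has n_i = 4+2 = 6.
ΔE = 13.60 × (1/4² − 1/6²) = 0.4722 eV.
λ = 1240 / 0.4722 = 2630 nm.

2630 nm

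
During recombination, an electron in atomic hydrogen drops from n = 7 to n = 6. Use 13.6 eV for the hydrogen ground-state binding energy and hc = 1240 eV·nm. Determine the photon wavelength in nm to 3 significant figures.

ΔE = 13.60 × (1/6² − 1/7²) = 13.60 × 0.007370 = 0.1002 eV.
λ = hc/ΔE = 1240 / 0.1002 = 12400 nm.

12400 nm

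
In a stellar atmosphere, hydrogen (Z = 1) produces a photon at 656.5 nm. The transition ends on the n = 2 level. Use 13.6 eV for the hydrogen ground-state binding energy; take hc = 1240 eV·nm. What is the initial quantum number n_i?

The photon energy is ΔE = hc/λ = 1240 / 656.5 = 1.889 eV.
With Z = 1, ΔE = 13.60 × (1/n_f² − 1/n_i²), so 1/n_f² − 1/n_i² = 0.1389.
With n_f = 2: 1/n_i² = 1/4 − 0.1389 = 0.1111, so n_i ≈ 3.00.

n_i = 3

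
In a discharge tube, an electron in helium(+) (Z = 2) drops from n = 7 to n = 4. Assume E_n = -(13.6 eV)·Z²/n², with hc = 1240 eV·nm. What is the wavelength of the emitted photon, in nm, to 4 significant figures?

541.5 nm

For Z = 2 the level energies scale as Z², so the effective Rydberg energy is 13.6 × 4 = 54.40 eV.
ΔE = 54.40 × (1/4² − 1/7²) = 54.40 × 0.04209 = 2.290 eV.
λ = hc/ΔE = 1240 / 2.290 = 541.5 nm.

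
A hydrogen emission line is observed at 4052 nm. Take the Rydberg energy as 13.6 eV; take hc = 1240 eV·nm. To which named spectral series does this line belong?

ΔE = 1240/4052 = 0.3060 eV.
This matches 13.6 × (1/4² − 1/5²), so n_f = 4: the Brackett series.

Brackett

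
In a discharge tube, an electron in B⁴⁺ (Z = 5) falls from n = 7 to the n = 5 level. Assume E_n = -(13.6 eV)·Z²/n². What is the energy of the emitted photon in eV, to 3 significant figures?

6.66 eV

The Bohr energies scale as Z², so for Z = 5: E_n = −340.0/n² eV.
E_7 = −340.0/49 = −6.939 eV and E_5 = −340.0/25 = −13.60 eV.
The photon energy is |E_7 − E_5| = 6.66 eV.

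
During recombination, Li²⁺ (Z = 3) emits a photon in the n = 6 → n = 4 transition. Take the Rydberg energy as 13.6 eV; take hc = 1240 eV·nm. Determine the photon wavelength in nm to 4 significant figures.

For Z = 3 the level energies scale as Z², so the effective Rydberg energy is 13.6 × 9 = 122.4 eV.
ΔE = 122.4 × (1/4² − 1/6²) = 122.4 × 0.03472 = 4.250 eV.
λ = hc/ΔE = 1240 / 4.250 = 291.8 nm.

291.8 nm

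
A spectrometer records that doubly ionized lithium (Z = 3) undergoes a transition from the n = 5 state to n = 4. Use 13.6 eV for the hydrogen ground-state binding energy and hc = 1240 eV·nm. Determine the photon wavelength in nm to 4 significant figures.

For Z = 3 the level energies scale as Z², so the effective Rydberg energy is 13.6 × 9 = 122.4 eV.
ΔE = 122.4 × (1/4² − 1/5²) = 122.4 × 0.02250 = 2.754 eV.
λ = hc/ΔE = 1240 / 2.754 = 450.3 nm.

450.3 nm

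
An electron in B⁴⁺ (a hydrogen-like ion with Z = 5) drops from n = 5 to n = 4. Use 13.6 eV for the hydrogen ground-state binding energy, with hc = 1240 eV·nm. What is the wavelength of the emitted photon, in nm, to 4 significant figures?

For Z = 5 the level energies scale as Z², so the effective Rydberg energy is 13.6 × 25 = 340.0 eV.
ΔE = 340.0 × (1/4² − 1/5²) = 340.0 × 0.02250 = 7.650 eV.
λ = hc/ΔE = 1240 / 7.650 = 162.1 nm.

162.1 nm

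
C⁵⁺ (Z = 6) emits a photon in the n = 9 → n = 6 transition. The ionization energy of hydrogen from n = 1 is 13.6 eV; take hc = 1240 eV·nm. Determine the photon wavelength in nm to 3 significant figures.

164 nm

For Z = 6 the level energies scale as Z², so the effective Rydberg energy is 13.6 × 36 = 489.6 eV.
ΔE = 489.6 × (1/6² − 1/9²) = 489.6 × 0.01543 = 7.556 eV.
λ = hc/ΔE = 1240 / 7.556 = 164 nm.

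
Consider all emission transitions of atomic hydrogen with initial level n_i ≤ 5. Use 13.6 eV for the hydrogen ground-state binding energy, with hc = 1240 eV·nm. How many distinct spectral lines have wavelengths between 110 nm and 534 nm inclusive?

Enumerate all n_i → n_f pairs with 1 ≤ n_f < n_i ≤ 5 and compute λ = 1240 / [13.6·1·(1/n_f² − 1/n_i²)].
Lines falling in [110, 534] nm: 2→1 (121.6 nm), 5→2 (434.2 nm), 4→2 (486.3 nm).

3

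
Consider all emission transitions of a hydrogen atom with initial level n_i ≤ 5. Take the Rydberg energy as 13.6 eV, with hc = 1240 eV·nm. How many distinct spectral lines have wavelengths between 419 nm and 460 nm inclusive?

Enumerate all n_i → n_f pairs with 1 ≤ n_f < n_i ≤ 5 and compute λ = 1240 / [13.6·1·(1/n_f² − 1/n_i²)].
Lines falling in [419, 460] nm: 5→2 (434.2 nm).

1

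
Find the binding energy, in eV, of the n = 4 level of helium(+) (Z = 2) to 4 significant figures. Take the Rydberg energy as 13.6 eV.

E_n = −13.6 Z²/n² = −54.40/n² eV for Z = 2.
E_4 = −54.40/16 = −3.400 eV, so ionization (to E = 0) requires 3.400 eV.

3.400 eV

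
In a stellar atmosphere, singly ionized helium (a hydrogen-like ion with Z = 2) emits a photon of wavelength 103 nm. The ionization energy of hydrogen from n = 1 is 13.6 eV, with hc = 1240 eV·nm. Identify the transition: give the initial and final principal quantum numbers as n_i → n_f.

n_i = 6, n_f = 2

The photon energy is ΔE = hc/λ = 1240 / 103 = 12.04 eV.
With Z = 2, ΔE = 54.40 × (1/n_f² − 1/n_i²), so 1/n_f² − 1/n_i² = 0.2213.
Trying n_f = 2 gives 1/n_i² = 0.02870, i.e. n_i ≈ 6; this pair matches.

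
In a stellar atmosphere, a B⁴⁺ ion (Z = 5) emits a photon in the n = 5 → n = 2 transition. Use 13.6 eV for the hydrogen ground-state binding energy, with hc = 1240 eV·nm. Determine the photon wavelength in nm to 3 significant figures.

For Z = 5 the level energies scale as Z², so the effective Rydberg energy is 13.6 × 25 = 340.0 eV.
ΔE = 340.0 × (1/2² − 1/5²) = 340.0 × 0.2100 = 71.40 eV.
λ = hc/ΔE = 1240 / 71.40 = 17.4 nm.

17.4 nm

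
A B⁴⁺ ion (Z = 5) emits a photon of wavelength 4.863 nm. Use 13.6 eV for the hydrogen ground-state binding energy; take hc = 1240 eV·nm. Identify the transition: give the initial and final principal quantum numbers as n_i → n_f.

n_i = 2, n_f = 1

The photon energy is ΔE = hc/λ = 1240 / 4.863 = 255.0 eV.
With Z = 5, ΔE = 340.0 × (1/n_f² − 1/n_i²), so 1/n_f² − 1/n_i² = 0.7500.
Trying n_f = 1 gives 1/n_i² = 0.2500, i.e. n_i ≈ 2; this pair matches.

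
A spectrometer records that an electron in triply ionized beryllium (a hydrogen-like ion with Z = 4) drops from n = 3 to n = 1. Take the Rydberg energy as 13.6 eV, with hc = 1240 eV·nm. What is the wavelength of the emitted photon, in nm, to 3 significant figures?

6.41 nm

For Z = 4 the level energies scale as Z², so the effective Rydberg energy is 13.6 × 16 = 217.6 eV.
ΔE = 217.6 × (1/1² − 1/3²) = 217.6 × 0.8889 = 193.4 eV.
λ = hc/ΔE = 1240 / 193.4 = 6.41 nm.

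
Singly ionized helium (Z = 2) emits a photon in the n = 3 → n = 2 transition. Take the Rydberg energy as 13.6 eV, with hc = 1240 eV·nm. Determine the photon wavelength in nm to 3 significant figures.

For Z = 2 the level energies scale as Z², so the effective Rydberg energy is 13.6 × 4 = 54.40 eV.
ΔE = 54.40 × (1/2² − 1/3²) = 54.40 × 0.1389 = 7.556 eV.
λ = hc/ΔE = 1240 / 7.556 = 164 nm.

164 nm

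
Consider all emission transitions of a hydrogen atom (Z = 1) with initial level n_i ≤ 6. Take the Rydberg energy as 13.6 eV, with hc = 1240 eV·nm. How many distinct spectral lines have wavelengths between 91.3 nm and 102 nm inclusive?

Enumerate all n_i → n_f pairs with 1 ≤ n_f < n_i ≤ 6 and compute λ = 1240 / [13.6·1·(1/n_f² − 1/n_i²)].
Lines falling in [91.3, 102] nm: 6→1 (93.78 nm), 5→1 (94.98 nm), 4→1 (97.25 nm).

3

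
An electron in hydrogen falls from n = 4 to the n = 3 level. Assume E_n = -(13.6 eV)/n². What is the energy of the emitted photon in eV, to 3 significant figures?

E_4 = −13.60/16 = −0.8500 eV and E_3 = −13.60/9 = −1.511 eV.
The photon energy is |E_4 − E_3| = 0.661 eV.

0.661 eV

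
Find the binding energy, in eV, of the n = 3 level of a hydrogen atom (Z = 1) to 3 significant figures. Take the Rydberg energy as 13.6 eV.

E_3 = −13.60/9 = −1.51 eV, so ionization (to E = 0) requires 1.51 eV.

1.51 eV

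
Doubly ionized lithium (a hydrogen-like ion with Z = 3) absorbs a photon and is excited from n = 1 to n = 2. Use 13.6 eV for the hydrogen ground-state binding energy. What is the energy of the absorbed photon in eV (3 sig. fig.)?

The Bohr energies scale as Z², so for Z = 3: E_n = −122.4/n² eV.
E_2 = −122.4/4 = −30.60 eV and E_1 = −122.4/1 = −122.4 eV.
The photon energy is |E_2 − E_1| = 91.8 eV.

91.8 eV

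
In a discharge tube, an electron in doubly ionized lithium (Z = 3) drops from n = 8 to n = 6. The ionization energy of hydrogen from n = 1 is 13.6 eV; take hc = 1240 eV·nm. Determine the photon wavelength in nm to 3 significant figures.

834 nm

For Z = 3 the level energies scale as Z², so the effective Rydberg energy is 13.6 × 9 = 122.4 eV.
ΔE = 122.4 × (1/6² − 1/8²) = 122.4 × 0.01215 = 1.488 eV.
λ = hc/ΔE = 1240 / 1.488 = 834 nm.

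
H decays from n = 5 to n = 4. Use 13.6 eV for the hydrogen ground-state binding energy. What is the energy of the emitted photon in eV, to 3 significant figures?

0.306 eV

E_5 = −13.60/25 = −0.5440 eV and E_4 = −13.60/16 = −0.8500 eV.
The photon energy is |E_5 − E_4| = 0.306 eV.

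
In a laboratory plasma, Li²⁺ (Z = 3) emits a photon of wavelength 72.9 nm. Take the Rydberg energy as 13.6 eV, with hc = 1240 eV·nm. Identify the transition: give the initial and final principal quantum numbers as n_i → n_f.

The photon energy is ΔE = hc/λ = 1240 / 72.9 = 17.01 eV.
With Z = 3, ΔE = 122.4 × (1/n_f² − 1/n_i²), so 1/n_f² − 1/n_i² = 0.1390.
Trying n_f = 2 gives 1/n_i² = 0.1110, i.e. n_i ≈ 3; this pair matches.

n_i = 3, n_f = 2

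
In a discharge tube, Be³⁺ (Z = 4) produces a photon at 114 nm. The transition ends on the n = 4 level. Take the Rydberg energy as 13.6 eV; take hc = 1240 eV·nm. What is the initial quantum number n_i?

The photon energy is ΔE = hc/λ = 1240 / 114 = 10.88 eV.
With Z = 4, ΔE = 217.6 × (1/n_f² − 1/n_i²), so 1/n_f² − 1/n_i² = 0.04999.
With n_f = 4: 1/n_i² = 1/16 − 0.04999 = 0.01251, so n_i ≈ 8.94.

n_i = 9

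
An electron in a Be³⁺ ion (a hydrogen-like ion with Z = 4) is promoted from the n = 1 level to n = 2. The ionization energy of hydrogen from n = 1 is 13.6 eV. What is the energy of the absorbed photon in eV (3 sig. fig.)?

The Bohr energies scale as Z², so for Z = 4: E_n = −217.6/n² eV.
E_2 = −217.6/4 = −54.40 eV and E_1 = −217.6/1 = −217.6 eV.
The photon energy is |E_2 − E_1| = 163 eV.

163 eV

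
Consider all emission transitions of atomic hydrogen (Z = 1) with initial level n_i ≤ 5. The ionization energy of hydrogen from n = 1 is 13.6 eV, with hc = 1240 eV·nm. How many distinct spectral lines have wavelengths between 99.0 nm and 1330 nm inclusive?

Enumerate all n_i → n_f pairs with 1 ≤ n_f < n_i ≤ 5 and compute λ = 1240 / [13.6·1·(1/n_f² − 1/n_i²)].
Lines falling in [99.0, 1330] nm: 3→1 (102.6 nm), 2→1 (121.6 nm), 5→2 (434.2 nm), 4→2 (486.3 nm), 3→2 (656.5 nm), 5→3 (1282 nm).

6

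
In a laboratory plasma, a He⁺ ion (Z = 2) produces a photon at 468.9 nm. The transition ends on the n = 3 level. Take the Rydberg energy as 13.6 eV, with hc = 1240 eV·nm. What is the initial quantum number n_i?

n_i = 4

The photon energy is ΔE = hc/λ = 1240 / 468.9 = 2.644 eV.
With Z = 2, ΔE = 54.40 × (1/n_f² − 1/n_i²), so 1/n_f² − 1/n_i² = 0.04861.
With n_f = 3: 1/n_i² = 1/9 − 0.04861 = 0.06250, so n_i ≈ 4.00.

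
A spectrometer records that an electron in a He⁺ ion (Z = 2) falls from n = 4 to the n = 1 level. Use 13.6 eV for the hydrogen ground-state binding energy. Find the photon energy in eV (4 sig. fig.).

51.00 eV

The Bohr energies scale as Z², so for Z = 2: E_n = −54.40/n² eV.
E_4 = −54.40/16 = −3.400 eV and E_1 = −54.40/1 = −54.40 eV.
The photon energy is |E_4 − E_1| = 51.00 eV.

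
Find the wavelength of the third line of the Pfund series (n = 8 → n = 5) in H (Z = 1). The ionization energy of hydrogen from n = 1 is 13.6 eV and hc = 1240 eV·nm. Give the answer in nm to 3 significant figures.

The Pfund series terminates on n_f = 5; the third line has n_i = 5+3 = 8.
ΔE = 13.60 × (1/5² − 1/8²) = 0.3315 eV.
λ = 1240 / 0.3315 = 3740 nm.

3740 nm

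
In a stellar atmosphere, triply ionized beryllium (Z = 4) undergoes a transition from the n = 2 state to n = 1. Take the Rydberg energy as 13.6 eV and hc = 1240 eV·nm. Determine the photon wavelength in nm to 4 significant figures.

For Z = 4 the level energies scale as Z², so the effective Rydberg energy is 13.6 × 16 = 217.6 eV.
ΔE = 217.6 × (1/1² − 1/2²) = 217.6 × 0.7500 = 163.2 eV.
λ = hc/ΔE = 1240 / 163.2 = 7.598 nm.

7.598 nm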